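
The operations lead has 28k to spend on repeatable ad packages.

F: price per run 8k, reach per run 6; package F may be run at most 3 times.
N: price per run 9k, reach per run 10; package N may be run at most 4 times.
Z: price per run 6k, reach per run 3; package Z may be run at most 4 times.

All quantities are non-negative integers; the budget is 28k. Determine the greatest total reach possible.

This is a bounded integer knapsack.
Take 3×N: price 27 ≤ 28, reach 3·10 = 30.
No other integer combination yields more.

30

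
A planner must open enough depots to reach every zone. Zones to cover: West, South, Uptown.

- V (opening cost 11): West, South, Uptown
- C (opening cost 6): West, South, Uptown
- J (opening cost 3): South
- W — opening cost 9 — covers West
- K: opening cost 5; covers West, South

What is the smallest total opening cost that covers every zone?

6

C alone covers West, South, Uptown — every zone.
Total opening cost: 6.
No cover costs less than 6.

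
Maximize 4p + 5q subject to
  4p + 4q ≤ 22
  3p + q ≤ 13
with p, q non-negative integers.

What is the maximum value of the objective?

The continuous relaxation peaks at (0, 5.5) with value 27.50; rounding to a feasible lattice point costs some objective.
(p,q)=(0,5): 4·0+4·5=20≤22, 3·0+1·5=5≤13, objective 25.
(p,q)=(1,4): 4·1+4·4=20≤22, 3·1+1·4=7≤13, objective 24.
(p,q)=(0,4): 4·0+4·4=16≤22, 3·0+1·4=4≤13, objective 20.
Maximum is 25 at (p,q)=(0,5).

25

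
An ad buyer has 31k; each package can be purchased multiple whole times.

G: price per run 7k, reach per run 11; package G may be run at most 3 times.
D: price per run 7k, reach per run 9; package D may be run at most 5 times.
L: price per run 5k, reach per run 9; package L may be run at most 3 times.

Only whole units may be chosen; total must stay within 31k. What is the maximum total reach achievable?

51

L has the best ratio (9/5); taking only L gives at most 3×9 = 27 (stopped by the supply cap of 3).
Mixing does better — 3×G and 2×L: price 31 ≤ 31, reach 3·11 + 2·9 = 51.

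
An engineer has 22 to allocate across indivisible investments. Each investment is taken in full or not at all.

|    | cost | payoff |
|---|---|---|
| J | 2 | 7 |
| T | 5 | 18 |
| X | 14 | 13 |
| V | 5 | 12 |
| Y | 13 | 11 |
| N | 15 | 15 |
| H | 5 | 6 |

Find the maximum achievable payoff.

43

Take J, T, V, and H: cost 2 + 5 + 5 + 5 = 17 ≤ 22, payoff 7 + 18 + 12 + 6 = 43.
No other feasible combination does better.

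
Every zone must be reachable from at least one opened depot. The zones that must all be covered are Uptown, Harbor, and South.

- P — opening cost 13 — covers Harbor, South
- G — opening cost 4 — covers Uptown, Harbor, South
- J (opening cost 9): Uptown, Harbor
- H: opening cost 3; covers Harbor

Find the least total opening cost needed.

4

This is an integer covering problem.
G alone covers Uptown, Harbor, South — every zone.
Total opening cost: 4.
No cover costs less than 4.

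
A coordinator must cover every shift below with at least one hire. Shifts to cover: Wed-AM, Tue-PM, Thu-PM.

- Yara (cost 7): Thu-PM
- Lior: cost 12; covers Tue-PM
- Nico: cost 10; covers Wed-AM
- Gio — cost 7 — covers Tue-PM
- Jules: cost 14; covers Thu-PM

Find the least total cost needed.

Choose Yara, Nico, and Gio: together they cover Wed-AM, Tue-PM, Thu-PM — every shift.
Total cost: 7 + 10 + 7 = 24.
No cover costs less than 24.

24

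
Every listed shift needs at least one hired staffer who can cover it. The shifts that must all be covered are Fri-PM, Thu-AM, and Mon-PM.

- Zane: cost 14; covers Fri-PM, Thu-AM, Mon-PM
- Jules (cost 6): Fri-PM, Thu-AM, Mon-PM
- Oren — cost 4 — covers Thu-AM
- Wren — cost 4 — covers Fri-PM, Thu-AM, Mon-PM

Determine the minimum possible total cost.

4

Wren alone covers Fri-PM, Thu-AM, Mon-PM — every shift.
Total cost: 4.
No cover costs less than 4.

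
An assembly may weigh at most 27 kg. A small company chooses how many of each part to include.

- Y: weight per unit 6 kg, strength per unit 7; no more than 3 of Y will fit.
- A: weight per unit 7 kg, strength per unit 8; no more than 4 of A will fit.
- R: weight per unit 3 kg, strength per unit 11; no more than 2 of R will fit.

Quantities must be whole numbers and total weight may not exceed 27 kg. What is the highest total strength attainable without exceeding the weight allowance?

46

This is a bounded integer knapsack.
R has the best ratio (11/3); taking only R gives at most 2×11 = 22 (stopped by the supply cap of 2).
Mixing does better — 3×A and 2×R: weight 27 ≤ 27, strength 3·8 + 2·11 = 46.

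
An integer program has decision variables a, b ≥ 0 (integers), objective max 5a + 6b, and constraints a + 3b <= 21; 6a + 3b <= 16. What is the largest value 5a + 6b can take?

30

The continuous relaxation peaks at (0, 5.33) with value 32.00; rounding to a feasible lattice point costs some objective.
(a,b)=(0,5): 1·0+3·5=15≤21, 6·0+3·5=15≤16, objective 30.
(a,b)=(0,4): 1·0+3·4=12≤21, 6·0+3·4=12≤16, objective 24.
Maximum is 30 at (a,b)=(0,5).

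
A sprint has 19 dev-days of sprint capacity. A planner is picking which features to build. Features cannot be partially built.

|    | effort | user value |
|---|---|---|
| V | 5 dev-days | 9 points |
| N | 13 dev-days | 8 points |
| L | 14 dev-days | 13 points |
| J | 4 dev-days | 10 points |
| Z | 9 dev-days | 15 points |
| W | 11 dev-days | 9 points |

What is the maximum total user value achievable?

Treat it as a binary knapsack problem.
Take V, J, and Z: effort 5 + 4 + 9 = 18 ≤ 19, user value 9 + 10 + 15 = 34.
No other feasible combination does better.

34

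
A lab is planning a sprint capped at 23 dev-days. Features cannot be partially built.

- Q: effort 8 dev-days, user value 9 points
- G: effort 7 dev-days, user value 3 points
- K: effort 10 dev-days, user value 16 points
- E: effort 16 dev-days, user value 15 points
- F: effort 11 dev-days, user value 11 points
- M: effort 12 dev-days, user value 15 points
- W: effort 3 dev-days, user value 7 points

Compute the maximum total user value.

32

Take Q, K, and W: effort 8 + 10 + 3 = 21 ≤ 23, user value 9 + 16 + 7 = 32.
No other feasible combination does better.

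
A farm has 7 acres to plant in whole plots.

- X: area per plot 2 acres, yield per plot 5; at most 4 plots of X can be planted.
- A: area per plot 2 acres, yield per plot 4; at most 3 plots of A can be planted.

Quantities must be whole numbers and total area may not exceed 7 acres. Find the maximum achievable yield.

15

This is a bounded integer knapsack.
2×X and 1×A: area 6 ≤ 7, yield 2·5 + 1·4 = 14.
3×X: area 6 ≤ 7, yield 3·5 = 15.
Best is 15.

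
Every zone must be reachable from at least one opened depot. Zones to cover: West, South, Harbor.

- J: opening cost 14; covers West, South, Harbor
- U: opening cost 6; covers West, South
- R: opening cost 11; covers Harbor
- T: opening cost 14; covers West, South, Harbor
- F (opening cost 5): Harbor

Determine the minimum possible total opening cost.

11

This is a weighted set-cover instance.
Choose U and F: together they cover West, South, Harbor — every zone.
Total opening cost: 6 + 5 = 11.
No cover costs less than 11.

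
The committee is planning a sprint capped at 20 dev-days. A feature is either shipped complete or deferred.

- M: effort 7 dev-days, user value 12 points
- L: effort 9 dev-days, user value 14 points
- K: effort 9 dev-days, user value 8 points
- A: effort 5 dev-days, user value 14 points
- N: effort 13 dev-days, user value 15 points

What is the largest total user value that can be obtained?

Allowing fractional choices, the relaxed optimum would be about 38.4, but features are indivisible.
L + A: effort 9 + 5 = 14 ≤ 20, user value 14 + 14 = 28.
A + N: effort 5 + 13 = 18 ≤ 20, user value 14 + 15 = 29.
M + N: effort 7 + 13 = 20 ≤ 20, user value 12 + 15 = 27.
Best is A and N with total user value 29.

29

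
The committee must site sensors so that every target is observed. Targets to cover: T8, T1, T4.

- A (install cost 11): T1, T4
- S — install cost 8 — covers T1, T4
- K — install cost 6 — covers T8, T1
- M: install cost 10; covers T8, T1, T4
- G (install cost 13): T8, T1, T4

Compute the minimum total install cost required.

The greedy cost-per-new-target heuristic would pick K and S for 14, but a cheaper cover exists.
M alone covers T8, T1, T4 — every target.
Total install cost: 10.
No cover costs less than 10.

10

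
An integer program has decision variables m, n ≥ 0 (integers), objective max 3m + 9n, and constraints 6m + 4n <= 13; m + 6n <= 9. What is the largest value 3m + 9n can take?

12

(m,n)=(1,1): 6·1+4·1=10≤13, 1·1+6·1=7≤9, objective 12.
(m,n)=(0,1): 6·0+4·1=4≤13, 1·0+6·1=6≤9, objective 9.
(m,n)=(2,0): 6·2+4·0=12≤13, 1·2+6·0=2≤9, objective 6.
Maximum is 12 at (m,n)=(1,1).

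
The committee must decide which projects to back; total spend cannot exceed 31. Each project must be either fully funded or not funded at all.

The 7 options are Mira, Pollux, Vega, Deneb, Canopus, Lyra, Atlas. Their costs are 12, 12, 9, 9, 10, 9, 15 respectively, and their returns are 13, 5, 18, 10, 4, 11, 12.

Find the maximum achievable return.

This is an integer program with binary decision variables.
Mira + Vega + Lyra: cost 12 + 9 + 9 = 30 ≤ 31, return 13 + 18 + 11 = 42.
Mira + Vega + Deneb: cost 12 + 9 + 9 = 30 ≤ 31, return 13 + 18 + 10 = 41.
Best is Mira, Vega, and Lyra with total return 42.

42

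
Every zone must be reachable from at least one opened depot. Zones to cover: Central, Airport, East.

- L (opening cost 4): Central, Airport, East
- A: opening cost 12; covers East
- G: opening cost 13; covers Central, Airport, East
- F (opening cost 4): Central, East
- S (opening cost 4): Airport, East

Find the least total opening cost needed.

L alone covers Central, Airport, East — every zone.
Total opening cost: 4.

4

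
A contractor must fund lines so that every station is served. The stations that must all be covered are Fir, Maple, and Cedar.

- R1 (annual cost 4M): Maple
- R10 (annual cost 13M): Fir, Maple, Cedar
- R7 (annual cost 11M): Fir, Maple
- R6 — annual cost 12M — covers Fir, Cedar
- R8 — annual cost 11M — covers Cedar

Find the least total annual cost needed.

The greedy cost-per-new-station heuristic would pick R1 and R6 for 16, but a cheaper cover exists.
R10 alone covers Fir, Maple, Cedar — every station.
Total annual cost: 13.
No cover costs less than 13.

13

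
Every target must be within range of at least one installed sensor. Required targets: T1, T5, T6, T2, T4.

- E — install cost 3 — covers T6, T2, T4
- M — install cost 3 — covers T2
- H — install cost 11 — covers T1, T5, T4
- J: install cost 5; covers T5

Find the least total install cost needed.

14

The greedy cost-per-new-target heuristic would pick E, J, and H for 19, but a cheaper cover exists.
Choose E and H: together they cover T1, T5, T6, T2, T4 — every target.
Total install cost: 3 + 11 = 14.
No cover costs less than 14.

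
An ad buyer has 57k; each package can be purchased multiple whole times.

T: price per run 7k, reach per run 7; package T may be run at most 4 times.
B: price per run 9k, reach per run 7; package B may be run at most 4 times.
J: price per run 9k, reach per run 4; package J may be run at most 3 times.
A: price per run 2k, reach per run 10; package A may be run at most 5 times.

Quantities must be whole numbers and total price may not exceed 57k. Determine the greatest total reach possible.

92

This is a bounded integer knapsack.
A has the best ratio (10/2); taking only A gives at most 5×10 = 50 (stopped by the supply cap of 5).
Mixing does better — 4×T, 2×B, and 5×A: price 56 ≤ 57, reach 4·7 + 2·7 + 5·10 = 92.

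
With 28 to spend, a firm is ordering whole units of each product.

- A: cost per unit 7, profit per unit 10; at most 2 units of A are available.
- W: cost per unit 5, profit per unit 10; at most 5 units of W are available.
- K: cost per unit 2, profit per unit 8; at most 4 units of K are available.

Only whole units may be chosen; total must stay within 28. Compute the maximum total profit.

This is a bounded integer knapsack.
Take 4×W and 4×K: cost 28 ≤ 28, profit 4·10 + 4·8 = 72.
K has the best ratio (8/2) and is taken to its limit of 4; remaining capacity is filled optimally with the others.

72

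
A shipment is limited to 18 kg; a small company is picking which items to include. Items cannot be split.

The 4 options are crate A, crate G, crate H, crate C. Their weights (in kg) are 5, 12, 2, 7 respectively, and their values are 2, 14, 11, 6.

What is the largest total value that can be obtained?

25

Allowing fractional choices, the relaxed optimum would be about 28.4, but items are indivisible.
crate A + crate H + crate C: weight 5 + 2 + 7 = 14 ≤ 18, value 2 + 11 + 6 = 19.
crate G + crate H: weight 12 + 2 = 14 ≤ 18, value 14 + 11 = 25.
Best is crate G and crate H with total value 25.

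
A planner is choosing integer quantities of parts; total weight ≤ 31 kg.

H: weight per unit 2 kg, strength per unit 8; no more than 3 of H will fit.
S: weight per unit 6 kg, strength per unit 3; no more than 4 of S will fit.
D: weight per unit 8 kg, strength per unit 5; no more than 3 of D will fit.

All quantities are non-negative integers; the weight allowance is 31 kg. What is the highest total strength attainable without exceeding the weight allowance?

3×H and 3×D: weight 30 ≤ 31, strength 3·8 + 3·5 = 39.
3×H, 1×S, and 2×D: weight 28 ≤ 31, strength 3·8 + 1·3 + 2·5 = 37.
Best is 39.

39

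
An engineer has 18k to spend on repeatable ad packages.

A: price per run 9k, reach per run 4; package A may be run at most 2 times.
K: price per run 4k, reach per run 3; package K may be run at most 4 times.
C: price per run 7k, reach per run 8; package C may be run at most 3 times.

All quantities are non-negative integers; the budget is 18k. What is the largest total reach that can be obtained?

19

Take 1×K and 2×C: price 18 ≤ 18, reach 1·3 + 2·8 = 19.
No other integer combination yields more.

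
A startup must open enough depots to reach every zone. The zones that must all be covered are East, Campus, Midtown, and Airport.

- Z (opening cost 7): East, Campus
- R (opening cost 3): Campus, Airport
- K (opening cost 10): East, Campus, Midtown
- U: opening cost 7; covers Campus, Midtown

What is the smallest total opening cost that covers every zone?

13

Choose R and K: together they cover East, Campus, Midtown, Airport — every zone.
Total opening cost: 3 + 10 = 13.
No cover costs less than 13.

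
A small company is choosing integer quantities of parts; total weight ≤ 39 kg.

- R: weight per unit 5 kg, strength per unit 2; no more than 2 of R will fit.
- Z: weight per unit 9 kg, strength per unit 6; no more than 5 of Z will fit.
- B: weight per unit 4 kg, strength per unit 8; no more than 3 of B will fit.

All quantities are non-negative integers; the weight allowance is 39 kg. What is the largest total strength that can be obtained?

42

3×Z and 3×B: weight 39 ≤ 39, strength 3·6 + 3·8 = 42.
1×R, 2×Z, and 3×B: weight 35 ≤ 39, strength 1·2 + 2·6 + 3·8 = 38.
Best is 42.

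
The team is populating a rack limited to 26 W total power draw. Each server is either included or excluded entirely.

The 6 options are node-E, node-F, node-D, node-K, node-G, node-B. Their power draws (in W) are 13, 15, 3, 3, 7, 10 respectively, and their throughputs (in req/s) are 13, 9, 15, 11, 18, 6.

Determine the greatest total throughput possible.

57

node-D + node-K + node-G + node-B: power draw 3 + 3 + 7 + 10 = 23 ≤ 26, throughput 15 + 11 + 18 + 6 = 50.
node-E + node-D + node-K + node-G: power draw 13 + 3 + 3 + 7 = 26 ≤ 26, throughput 13 + 15 + 11 + 18 = 57.
node-E + node-D + node-G: power draw 13 + 3 + 7 = 23 ≤ 26, throughput 13 + 15 + 18 = 46.
Best is node-E, node-D, node-K, and node-G with total throughput 57.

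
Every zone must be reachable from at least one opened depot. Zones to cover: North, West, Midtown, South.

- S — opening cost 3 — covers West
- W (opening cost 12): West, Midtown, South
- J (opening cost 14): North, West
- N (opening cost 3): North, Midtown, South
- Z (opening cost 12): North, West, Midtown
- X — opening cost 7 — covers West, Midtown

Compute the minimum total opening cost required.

Choose S and N: together they cover North, West, Midtown, South — every zone.
Total opening cost: 3 + 3 = 6.

6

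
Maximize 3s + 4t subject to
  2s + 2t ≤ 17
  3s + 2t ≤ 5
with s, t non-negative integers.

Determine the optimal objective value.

8

The continuous relaxation peaks at (0, 2.5) with value 10.00; rounding to a feasible lattice point costs some objective.
(s,t)=(0,2): 2·0+2·2=4≤17, 3·0+2·2=4≤5, objective 8.
(s,t)=(1,1): 2·1+2·1=4≤17, 3·1+2·1=5≤5, objective 7.
(s,t)=(0,1): 2·0+2·1=2≤17, 3·0+2·1=2≤5, objective 4.
No feasible integer point exceeds 8.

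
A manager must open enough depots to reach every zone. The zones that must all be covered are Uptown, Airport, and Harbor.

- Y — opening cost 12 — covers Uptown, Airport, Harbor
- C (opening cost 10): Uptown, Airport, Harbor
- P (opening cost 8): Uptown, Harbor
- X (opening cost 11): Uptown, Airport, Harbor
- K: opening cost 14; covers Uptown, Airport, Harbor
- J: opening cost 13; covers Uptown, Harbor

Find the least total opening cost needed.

This is a weighted set-cover instance.
C alone covers Uptown, Airport, Harbor — every zone.
Total opening cost: 10.
No cover costs less than 10.

10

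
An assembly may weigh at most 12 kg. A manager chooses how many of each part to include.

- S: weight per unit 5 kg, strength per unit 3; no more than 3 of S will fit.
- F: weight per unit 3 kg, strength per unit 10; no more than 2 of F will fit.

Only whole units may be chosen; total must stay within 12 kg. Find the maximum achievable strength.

23

Take 1×S and 2×F: weight 11 ≤ 12, strength 1·3 + 2·10 = 23.
F has the best ratio (10/3) and is taken to its limit of 2; remaining capacity is filled optimally with the others.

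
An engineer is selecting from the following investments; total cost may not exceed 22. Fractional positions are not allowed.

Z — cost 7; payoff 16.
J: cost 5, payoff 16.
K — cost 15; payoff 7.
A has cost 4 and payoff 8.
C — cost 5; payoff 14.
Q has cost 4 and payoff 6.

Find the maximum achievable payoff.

54

Treat it as a binary knapsack problem.
Take Z, J, A, and C: cost 7 + 5 + 4 + 5 = 21 ≤ 22, payoff 16 + 16 + 8 + 14 = 54.
No other feasible combination does better.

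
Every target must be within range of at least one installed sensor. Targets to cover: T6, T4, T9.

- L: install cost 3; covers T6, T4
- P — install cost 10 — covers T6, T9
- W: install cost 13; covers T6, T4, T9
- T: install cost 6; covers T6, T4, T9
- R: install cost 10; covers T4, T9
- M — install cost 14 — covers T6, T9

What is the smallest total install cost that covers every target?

The greedy cost-per-new-target heuristic would pick L and T for 9, but a cheaper cover exists.
T alone covers T6, T4, T9 — every target.
Total install cost: 6.
No cover costs less than 6.

6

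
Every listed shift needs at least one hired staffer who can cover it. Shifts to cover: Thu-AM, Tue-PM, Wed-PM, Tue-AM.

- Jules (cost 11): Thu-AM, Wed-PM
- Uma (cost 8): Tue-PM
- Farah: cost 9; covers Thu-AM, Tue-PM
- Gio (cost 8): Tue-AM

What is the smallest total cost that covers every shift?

27

This is an integer covering problem.
Choose Jules, Uma, and Gio: together they cover Thu-AM, Tue-PM, Wed-PM, Tue-AM — every shift.
Total cost: 11 + 8 + 8 = 27.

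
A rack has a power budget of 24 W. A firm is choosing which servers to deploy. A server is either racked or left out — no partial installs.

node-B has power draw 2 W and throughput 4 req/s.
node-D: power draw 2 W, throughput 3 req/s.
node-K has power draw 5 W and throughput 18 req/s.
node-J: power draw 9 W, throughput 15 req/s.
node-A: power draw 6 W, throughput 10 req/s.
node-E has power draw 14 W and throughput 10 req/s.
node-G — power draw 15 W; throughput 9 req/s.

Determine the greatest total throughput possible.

50

Treat it as a binary knapsack problem.
node-B + node-K + node-J + node-A: power draw 2 + 5 + 9 + 6 = 22 ≤ 24, throughput 4 + 18 + 15 + 10 = 47.
node-D + node-K + node-J + node-A: power draw 2 + 5 + 9 + 6 = 22 ≤ 24, throughput 3 + 18 + 15 + 10 = 46.
node-B + node-D + node-K + node-J + node-A: power draw 2 + 2 + 5 + 9 + 6 = 24 ≤ 24, throughput 4 + 3 + 18 + 15 + 10 = 50.
Best is node-B, node-D, node-K, node-J, and node-A with total throughput 50.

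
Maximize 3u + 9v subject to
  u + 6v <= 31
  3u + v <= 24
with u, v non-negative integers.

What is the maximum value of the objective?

The continuous relaxation peaks at (6.65, 4.06) with value 56.47; rounding to a feasible lattice point costs some objective.
(u,v)=(6,4) is feasible, giving 54.
(u,v)=(5,4) is feasible, giving 51.
No feasible integer point exceeds 54.

54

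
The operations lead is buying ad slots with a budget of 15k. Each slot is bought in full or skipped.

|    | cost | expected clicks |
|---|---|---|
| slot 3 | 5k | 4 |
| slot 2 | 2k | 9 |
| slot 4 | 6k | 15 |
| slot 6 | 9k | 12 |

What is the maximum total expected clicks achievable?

28

This is a 0-1 knapsack instance.
Allowing fractional choices, the relaxed optimum would be about 33.3, but ad slots are indivisible.
slot 4 + slot 6: cost 6 + 9 = 15 ≤ 15, expected clicks 15 + 12 = 27.
slot 3 + slot 2 + slot 4: cost 5 + 2 + 6 = 13 ≤ 15, expected clicks 4 + 9 + 15 = 28.
slot 2 + slot 4: cost 2 + 6 = 8 ≤ 15, expected clicks 9 + 15 = 24.
Best is slot 3, slot 2, and slot 4 with total expected clicks 28.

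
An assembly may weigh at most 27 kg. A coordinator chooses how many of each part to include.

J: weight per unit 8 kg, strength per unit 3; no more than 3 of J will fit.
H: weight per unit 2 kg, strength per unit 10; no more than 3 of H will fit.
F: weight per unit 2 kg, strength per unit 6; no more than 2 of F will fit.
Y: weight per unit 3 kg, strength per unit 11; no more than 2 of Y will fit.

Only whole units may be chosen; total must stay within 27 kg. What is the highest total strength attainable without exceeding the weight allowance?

67

This is a bounded integer knapsack.
1×J, 3×H, 2×F, and 2×Y: weight 24 ≤ 27, strength 1·3 + 3·10 + 2·6 + 2·11 = 67.
3×H, 2×F, and 2×Y: weight 16 ≤ 27, strength 3·10 + 2·6 + 2·11 = 64.
Best is 67.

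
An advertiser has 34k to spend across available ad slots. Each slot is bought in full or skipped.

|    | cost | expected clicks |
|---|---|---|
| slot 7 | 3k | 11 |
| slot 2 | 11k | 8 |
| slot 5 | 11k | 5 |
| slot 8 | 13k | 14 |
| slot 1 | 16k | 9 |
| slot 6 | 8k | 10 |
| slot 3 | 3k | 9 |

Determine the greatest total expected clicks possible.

Take slot 7, slot 8, slot 6, and slot 3: cost 3 + 13 + 8 + 3 = 27 ≤ 34, expected clicks 11 + 14 + 10 + 9 = 44.
No other feasible combination does better.

44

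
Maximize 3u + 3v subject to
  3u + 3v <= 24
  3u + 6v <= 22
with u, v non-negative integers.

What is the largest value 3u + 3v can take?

21

Relaxing integrality, the LP optimum is 22.00 at (u,v) = (7.33, 0), which is not an integer point.
(u,v)=(7,0): 3·7+3·0=21≤24, 3·7+6·0=21≤22, objective 21.
(u,v)=(6,0): 3·6+3·0=18≤24, 3·6+6·0=18≤22, objective 18.
No feasible integer point exceeds 21.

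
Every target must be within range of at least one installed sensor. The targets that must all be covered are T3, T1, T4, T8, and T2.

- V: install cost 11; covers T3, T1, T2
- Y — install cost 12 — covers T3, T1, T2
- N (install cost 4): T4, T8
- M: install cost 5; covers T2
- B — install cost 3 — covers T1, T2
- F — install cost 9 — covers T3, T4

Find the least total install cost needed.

The greedy cost-per-new-target heuristic would pick B, N, and F for 16, but a cheaper cover exists.
Choose V and N: together they cover T3, T1, T4, T8, T2 — every target.
Total install cost: 11 + 4 = 15.
No cover costs less than 15.

15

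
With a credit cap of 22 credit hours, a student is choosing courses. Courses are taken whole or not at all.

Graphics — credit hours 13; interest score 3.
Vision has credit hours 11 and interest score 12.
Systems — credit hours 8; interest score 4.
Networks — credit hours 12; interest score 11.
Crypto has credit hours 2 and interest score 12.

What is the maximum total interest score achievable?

Vision + Crypto: credit hours 11 + 2 = 13 ≤ 22, interest score 12 + 12 = 24.
Vision + Systems + Crypto: credit hours 11 + 8 + 2 = 21 ≤ 22, interest score 12 + 4 + 12 = 28.
Systems + Networks + Crypto: credit hours 8 + 12 + 2 = 22 ≤ 22, interest score 4 + 11 + 12 = 27.
Best is Vision, Systems, and Crypto with total interest score 28.

28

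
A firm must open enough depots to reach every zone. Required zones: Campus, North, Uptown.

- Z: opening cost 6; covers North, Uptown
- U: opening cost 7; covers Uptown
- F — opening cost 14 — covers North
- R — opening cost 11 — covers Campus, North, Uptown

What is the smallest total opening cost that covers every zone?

11

R alone covers Campus, North, Uptown — every zone.
Total opening cost: 11.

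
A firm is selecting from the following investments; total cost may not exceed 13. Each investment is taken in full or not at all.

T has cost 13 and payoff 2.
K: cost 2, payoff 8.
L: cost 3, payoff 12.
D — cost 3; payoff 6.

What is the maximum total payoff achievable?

K + L + D: cost 2 + 3 + 3 = 8 ≤ 13, payoff 8 + 12 + 6 = 26.
K + L: cost 2 + 3 = 5 ≤ 13, payoff 8 + 12 = 20.
L + D: cost 3 + 3 = 6 ≤ 13, payoff 12 + 6 = 18.
Best is K, L, and D with total payoff 26.

26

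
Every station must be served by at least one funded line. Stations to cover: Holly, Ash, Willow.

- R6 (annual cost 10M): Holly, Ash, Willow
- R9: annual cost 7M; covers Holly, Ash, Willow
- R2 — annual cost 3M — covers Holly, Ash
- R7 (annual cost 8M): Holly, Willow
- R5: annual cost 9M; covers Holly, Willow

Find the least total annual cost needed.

7

R9 alone covers Holly, Ash, Willow — every station.
Total annual cost: 7.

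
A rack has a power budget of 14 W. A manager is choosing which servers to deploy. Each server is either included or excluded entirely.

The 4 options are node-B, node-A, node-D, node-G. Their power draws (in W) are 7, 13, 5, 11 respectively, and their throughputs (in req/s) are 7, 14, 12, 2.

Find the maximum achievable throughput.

19

Allowing fractional choices, the relaxed optimum would be about 21.7, but servers are indivisible.
node-A: power draw 13 ≤ 14, throughput 14.
node-D: power draw 5 ≤ 14, throughput 12.
node-B + node-D: power draw 7 + 5 = 12 ≤ 14, throughput 7 + 12 = 19.
Best is node-B and node-D with total throughput 19.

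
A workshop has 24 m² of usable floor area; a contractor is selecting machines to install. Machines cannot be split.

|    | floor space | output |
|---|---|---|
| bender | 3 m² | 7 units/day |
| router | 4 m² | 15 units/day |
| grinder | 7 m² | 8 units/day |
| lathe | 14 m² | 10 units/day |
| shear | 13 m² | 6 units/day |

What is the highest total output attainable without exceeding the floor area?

Allowing fractional choices, the relaxed optimum would be about 37.1, but machines are indivisible.
bender + router + grinder: floor space 3 + 4 + 7 = 14 ≤ 24, output 7 + 15 + 8 = 30.
router + grinder + shear: floor space 4 + 7 + 13 = 24 ≤ 24, output 15 + 8 + 6 = 29.
bender + router + lathe: floor space 3 + 4 + 14 = 21 ≤ 24, output 7 + 15 + 10 = 32.
Best is bender, router, and lathe with total output 32.

32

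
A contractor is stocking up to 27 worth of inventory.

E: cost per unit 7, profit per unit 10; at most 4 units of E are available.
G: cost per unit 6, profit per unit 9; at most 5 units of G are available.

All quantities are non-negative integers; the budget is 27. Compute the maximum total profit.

Take 3×E and 1×G: cost 27 ≤ 27, profit 3·10 + 1·9 = 39.
No other integer combination yields more.

39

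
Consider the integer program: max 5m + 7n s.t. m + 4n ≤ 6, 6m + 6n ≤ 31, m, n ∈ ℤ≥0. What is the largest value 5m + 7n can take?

25

(m,n)=(5,0): 1·5+4·0=5≤6, 6·5+6·0=30≤31, objective 25.
(m,n)=(4,0): 1·4+4·0=4≤6, 6·4+6·0=24≤31, objective 20.
No feasible integer point exceeds 25.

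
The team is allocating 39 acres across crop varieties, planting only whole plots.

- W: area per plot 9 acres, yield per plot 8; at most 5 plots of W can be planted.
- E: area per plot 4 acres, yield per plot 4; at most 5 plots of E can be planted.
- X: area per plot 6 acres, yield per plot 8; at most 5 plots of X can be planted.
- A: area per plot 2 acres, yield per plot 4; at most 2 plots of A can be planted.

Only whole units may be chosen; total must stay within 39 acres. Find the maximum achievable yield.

52

A has the best ratio (4/2); taking only A gives at most 2×4 = 8 (stopped by the supply cap of 2).
Mixing does better — 1×E, 5×X, and 2×A: area 38 ≤ 39, yield 1·4 + 5·8 + 2·4 = 52.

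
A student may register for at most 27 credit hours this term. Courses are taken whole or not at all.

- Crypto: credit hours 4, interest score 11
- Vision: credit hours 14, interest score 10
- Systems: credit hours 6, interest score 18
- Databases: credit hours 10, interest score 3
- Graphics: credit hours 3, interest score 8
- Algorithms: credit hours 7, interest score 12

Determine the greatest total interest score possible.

Allowing fractional choices, the relaxed optimum would be about 54.0, but courses are indivisible.
Crypto + Vision + Systems + Graphics: credit hours 4 + 14 + 6 + 3 = 27 ≤ 27, interest score 11 + 10 + 18 + 8 = 47.
Crypto + Systems + Graphics + Algorithms: credit hours 4 + 6 + 3 + 7 = 20 ≤ 27, interest score 11 + 18 + 8 + 12 = 49.
Crypto + Systems + Databases + Algorithms: credit hours 4 + 6 + 10 + 7 = 27 ≤ 27, interest score 11 + 18 + 3 + 12 = 44.
Best is Crypto, Systems, Graphics, and Algorithms with total interest score 49.

49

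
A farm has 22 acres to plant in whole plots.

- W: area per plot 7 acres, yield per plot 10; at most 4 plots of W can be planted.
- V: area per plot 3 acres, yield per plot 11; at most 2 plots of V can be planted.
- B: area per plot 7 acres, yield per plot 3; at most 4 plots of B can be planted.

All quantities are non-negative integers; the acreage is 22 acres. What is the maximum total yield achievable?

Take 2×W and 2×V: area 20 ≤ 22, yield 2·10 + 2·11 = 42.
V has the best ratio (11/3) and is taken to its limit of 2; remaining capacity is filled optimally with the others.

42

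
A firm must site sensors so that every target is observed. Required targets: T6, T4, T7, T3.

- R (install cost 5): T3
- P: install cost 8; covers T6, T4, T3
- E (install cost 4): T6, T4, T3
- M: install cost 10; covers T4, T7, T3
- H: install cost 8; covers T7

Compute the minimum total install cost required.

Choose E and H: together they cover T6, T4, T7, T3 — every target.
Total install cost: 4 + 8 = 12.

12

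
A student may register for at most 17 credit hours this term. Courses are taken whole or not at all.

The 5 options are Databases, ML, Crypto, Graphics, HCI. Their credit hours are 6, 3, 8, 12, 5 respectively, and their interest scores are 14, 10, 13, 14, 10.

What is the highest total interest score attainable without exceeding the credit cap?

Allowing fractional choices, the relaxed optimum would be about 38.9, but courses are indivisible.
ML + Crypto + HCI: credit hours 3 + 8 + 5 = 16 ≤ 17, interest score 10 + 13 + 10 = 33.
Databases + ML + HCI: credit hours 6 + 3 + 5 = 14 ≤ 17, interest score 14 + 10 + 10 = 34.
Databases + ML + Crypto: credit hours 6 + 3 + 8 = 17 ≤ 17, interest score 14 + 10 + 13 = 37.
Best is Databases, ML, and Crypto with total interest score 37.

37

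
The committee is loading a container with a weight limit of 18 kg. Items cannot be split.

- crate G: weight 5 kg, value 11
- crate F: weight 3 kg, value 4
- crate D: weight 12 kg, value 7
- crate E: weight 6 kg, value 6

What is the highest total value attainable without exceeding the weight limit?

21

Take crate G, crate F, and crate E: weight 5 + 3 + 6 = 14 ≤ 18, value 11 + 4 + 6 = 21.
No other feasible combination does better.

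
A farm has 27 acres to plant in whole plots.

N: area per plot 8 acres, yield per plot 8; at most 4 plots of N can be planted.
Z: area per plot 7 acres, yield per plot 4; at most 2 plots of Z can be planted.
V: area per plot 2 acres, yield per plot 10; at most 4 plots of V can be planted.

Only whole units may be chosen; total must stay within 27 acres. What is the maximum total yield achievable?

This is a bounded integer knapsack.
V has the best ratio (10/2); taking only V gives at most 4×10 = 40 (stopped by the supply cap of 4).
Mixing does better — 2×N and 4×V: area 24 ≤ 27, yield 2·8 + 4·10 = 56.

56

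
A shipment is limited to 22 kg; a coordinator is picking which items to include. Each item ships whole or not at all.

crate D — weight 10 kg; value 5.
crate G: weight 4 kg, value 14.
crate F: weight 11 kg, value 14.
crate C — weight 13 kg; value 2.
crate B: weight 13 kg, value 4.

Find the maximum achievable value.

28

crate D + crate G: weight 10 + 4 = 14 ≤ 22, value 5 + 14 = 19.
crate D + crate F: weight 10 + 11 = 21 ≤ 22, value 5 + 14 = 19.
crate G + crate F: weight 4 + 11 = 15 ≤ 22, value 14 + 14 = 28.
Best is crate G and crate F with total value 28.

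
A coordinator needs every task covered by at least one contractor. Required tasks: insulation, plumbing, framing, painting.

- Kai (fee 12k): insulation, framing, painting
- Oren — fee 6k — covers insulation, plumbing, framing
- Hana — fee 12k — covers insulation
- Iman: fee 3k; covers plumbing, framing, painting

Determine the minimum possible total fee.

This is a weighted set-cover instance.
Choose Oren and Iman: together they cover insulation, plumbing, framing, painting — every task.
Total fee: 6 + 3 = 9.
No cover costs less than 9.

9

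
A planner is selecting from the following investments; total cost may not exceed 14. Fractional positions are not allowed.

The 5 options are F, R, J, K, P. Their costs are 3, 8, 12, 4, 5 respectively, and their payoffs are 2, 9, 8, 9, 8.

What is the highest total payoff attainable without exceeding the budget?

Allowing fractional choices, the relaxed optimum would be about 22.6, but investments are indivisible.
K + P: cost 4 + 5 = 9 ≤ 14, payoff 9 + 8 = 17.
F + K + P: cost 3 + 4 + 5 = 12 ≤ 14, payoff 2 + 9 + 8 = 19.
R + K: cost 8 + 4 = 12 ≤ 14, payoff 9 + 9 = 18.
Best is F, K, and P with total payoff 19.

19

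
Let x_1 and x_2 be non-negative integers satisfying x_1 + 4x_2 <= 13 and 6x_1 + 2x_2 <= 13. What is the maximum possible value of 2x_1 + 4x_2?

14

The continuous relaxation peaks at (1.18, 2.95) with value 14.18; rounding to a feasible lattice point costs some objective.
(x_1,x_2)=(1,3): 1·1+4·3=13≤13, 6·1+2·3=12≤13, objective 14.
(x_1,x_2)=(0,3): 1·0+4·3=12≤13, 6·0+2·3=6≤13, objective 12.
(x_1,x_2)=(1,2): 1·1+4·2=9≤13, 6·1+2·2=10≤13, objective 10.
No feasible integer point exceeds 14.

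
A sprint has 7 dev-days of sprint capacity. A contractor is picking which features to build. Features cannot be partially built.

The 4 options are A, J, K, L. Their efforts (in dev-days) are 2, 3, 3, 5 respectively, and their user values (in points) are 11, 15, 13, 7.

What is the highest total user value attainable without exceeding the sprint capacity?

28

Allowing fractional choices, the relaxed optimum would be about 34.7, but features are indivisible.
A + K: effort 2 + 3 = 5 ≤ 7, user value 11 + 13 = 24.
A + J: effort 2 + 3 = 5 ≤ 7, user value 11 + 15 = 26.
J + K: effort 3 + 3 = 6 ≤ 7, user value 15 + 13 = 28.
Best is J and K with total user value 28.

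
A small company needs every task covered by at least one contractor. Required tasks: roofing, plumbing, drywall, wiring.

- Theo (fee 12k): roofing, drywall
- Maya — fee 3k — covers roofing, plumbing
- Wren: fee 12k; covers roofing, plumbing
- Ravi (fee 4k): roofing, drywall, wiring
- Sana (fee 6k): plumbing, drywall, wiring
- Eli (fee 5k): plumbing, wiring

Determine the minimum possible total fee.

7

Choose Maya and Ravi: together they cover roofing, plumbing, drywall, wiring — every task.
Total fee: 3 + 4 = 7.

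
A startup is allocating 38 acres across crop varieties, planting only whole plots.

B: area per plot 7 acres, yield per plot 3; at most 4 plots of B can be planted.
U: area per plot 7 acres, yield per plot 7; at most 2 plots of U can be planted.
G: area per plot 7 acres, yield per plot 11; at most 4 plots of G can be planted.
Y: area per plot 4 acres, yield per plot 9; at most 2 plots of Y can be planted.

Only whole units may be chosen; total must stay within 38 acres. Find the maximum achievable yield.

1×U, 3×G, and 2×Y: area 36 ≤ 38, yield 1·7 + 3·11 + 2·9 = 58.
4×G and 2×Y: area 36 ≤ 38, yield 4·11 + 2·9 = 62.
Best is 62.

62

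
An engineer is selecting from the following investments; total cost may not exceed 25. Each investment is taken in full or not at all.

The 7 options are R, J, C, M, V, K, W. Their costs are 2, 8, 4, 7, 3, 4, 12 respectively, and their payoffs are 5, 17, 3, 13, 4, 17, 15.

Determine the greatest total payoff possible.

56

This is an integer program with binary decision variables.
R + J + M + K: cost 2 + 8 + 7 + 4 = 21 ≤ 25, payoff 5 + 17 + 13 + 17 = 52.
R + J + M + V + K: cost 2 + 8 + 7 + 3 + 4 = 24 ≤ 25, payoff 5 + 17 + 13 + 4 + 17 = 56.
R + J + C + M + K: cost 2 + 8 + 4 + 7 + 4 = 25 ≤ 25, payoff 5 + 17 + 3 + 13 + 17 = 55.
Best is R, J, M, V, and K with total payoff 56.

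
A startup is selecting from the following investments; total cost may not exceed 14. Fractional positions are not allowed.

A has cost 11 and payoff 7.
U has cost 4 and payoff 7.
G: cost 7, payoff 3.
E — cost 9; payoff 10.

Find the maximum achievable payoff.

17

Take U and E: cost 4 + 9 = 13 ≤ 14, payoff 7 + 10 = 17.
No other feasible combination does better.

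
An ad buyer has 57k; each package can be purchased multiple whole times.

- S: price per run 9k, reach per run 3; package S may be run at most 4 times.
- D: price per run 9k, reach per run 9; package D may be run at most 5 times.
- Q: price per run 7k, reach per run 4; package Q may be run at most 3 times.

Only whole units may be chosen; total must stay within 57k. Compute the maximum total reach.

49

5×D and 1×Q: price 52 ≤ 57, reach 5·9 + 1·4 = 49.
4×D and 3×Q: price 57 ≤ 57, reach 4·9 + 3·4 = 48.
Best is 49.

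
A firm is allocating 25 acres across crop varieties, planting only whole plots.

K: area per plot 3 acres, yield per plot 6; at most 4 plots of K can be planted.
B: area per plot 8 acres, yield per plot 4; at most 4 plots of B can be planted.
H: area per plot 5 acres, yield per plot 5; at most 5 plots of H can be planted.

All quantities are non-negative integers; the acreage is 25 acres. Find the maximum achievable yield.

K has the best ratio (6/3); taking only K gives at most 4×6 = 24 (stopped by the supply cap of 4).
Mixing does better — 4×K and 2×H: area 22 ≤ 25, yield 4·6 + 2·5 = 34.

34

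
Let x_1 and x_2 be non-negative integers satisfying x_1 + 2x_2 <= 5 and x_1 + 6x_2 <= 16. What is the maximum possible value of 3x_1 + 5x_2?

(x_1,x_2)=(5,0): 1·5+2·0=5≤5, 1·5+6·0=5≤16, objective 15.
(x_1,x_2)=(4,0): 1·4+2·0=4≤5, 1·4+6·0=4≤16, objective 12.
Maximum is 15 at (x_1,x_2)=(5,0).

15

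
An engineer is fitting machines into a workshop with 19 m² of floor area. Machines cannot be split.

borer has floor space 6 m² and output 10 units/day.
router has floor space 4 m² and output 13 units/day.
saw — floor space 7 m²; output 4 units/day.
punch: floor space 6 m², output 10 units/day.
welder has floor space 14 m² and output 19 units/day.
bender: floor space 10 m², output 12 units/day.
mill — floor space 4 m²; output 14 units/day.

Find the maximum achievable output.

This is a 0-1 knapsack instance.
Take router, bender, and mill: floor space 4 + 10 + 4 = 18 ≤ 19, output 13 + 12 + 14 = 39.
No other feasible combination does better.

39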